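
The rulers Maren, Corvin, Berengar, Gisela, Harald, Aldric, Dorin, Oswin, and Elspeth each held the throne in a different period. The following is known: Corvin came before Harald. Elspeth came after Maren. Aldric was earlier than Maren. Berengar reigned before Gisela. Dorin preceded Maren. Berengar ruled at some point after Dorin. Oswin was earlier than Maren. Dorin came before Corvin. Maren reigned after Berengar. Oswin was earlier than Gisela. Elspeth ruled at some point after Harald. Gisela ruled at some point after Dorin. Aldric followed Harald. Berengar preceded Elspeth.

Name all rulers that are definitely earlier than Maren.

Directly stated before Maren: Aldric, Berengar, Dorin, and Oswin.
Corvin reaches Maren via Corvin → Harald → Aldric → Maren.
Harald reaches Maren via Harald → Aldric → Maren.
No chain forces Elspeth (or any of the others) ahead of Maren.

Aldric, Berengar, Corvin, Dorin, Harald, Oswin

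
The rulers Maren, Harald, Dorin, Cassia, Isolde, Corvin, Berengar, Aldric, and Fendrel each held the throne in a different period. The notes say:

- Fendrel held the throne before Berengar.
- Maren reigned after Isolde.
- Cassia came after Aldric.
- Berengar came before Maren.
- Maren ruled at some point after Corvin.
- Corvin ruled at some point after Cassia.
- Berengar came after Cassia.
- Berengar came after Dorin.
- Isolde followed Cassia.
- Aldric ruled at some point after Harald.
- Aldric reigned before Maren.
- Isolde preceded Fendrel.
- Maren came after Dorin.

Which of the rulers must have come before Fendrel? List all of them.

Aldric, Cassia, Harald, Isolde

Directly stated before Fendrel: Isolde.
Aldric reaches Fendrel via Aldric → Cassia → Isolde → Fendrel.
Cassia reaches Fendrel via Cassia → Isolde → Fendrel.
Harald reaches Fendrel via Harald → Aldric → Cassia → Isolde → Fendrel.
No chain forces Dorin (or any of the others) ahead of Fendrel.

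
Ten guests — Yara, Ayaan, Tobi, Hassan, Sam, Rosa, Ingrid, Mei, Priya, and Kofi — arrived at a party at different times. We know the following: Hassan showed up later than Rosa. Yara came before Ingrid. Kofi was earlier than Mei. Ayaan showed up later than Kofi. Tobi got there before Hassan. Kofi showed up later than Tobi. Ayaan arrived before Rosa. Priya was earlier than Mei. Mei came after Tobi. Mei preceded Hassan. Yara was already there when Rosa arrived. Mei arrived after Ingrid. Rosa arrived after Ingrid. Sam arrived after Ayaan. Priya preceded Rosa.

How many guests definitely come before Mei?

Directly stated before Mei: Ingrid, Kofi, Priya, and Tobi.
Yara reaches Mei via Yara → Ingrid → Mei.
That's Ingrid, Kofi, Priya, Tobi, and Yara — 5 in all.

5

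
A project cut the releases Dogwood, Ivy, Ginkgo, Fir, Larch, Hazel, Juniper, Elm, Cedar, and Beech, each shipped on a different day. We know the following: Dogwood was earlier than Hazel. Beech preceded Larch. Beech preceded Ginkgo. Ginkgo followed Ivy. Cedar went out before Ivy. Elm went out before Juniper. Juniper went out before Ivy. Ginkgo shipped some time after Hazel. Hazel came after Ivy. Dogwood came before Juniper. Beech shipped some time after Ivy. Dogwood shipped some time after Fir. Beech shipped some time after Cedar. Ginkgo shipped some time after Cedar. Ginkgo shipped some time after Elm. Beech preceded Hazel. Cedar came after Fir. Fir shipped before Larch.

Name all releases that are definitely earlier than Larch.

Directly stated before Larch: Beech and Fir.
Cedar reaches Larch via Cedar → Beech → Larch.
Dogwood reaches Larch via Dogwood → Juniper → Ivy → Beech → Larch.
Elm reaches Larch via Elm → Juniper → Ivy → Beech → Larch.
Likewise Ivy and Juniper each reach Larch by chaining the stated constraints.

Beech, Cedar, Dogwood, Elm, Fir, Ivy, Juniper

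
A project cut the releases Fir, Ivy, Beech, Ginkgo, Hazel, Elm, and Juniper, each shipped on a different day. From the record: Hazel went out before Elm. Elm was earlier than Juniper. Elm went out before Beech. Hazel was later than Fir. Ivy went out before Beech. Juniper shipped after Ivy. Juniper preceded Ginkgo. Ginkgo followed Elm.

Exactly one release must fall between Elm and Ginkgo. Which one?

Juniper

Tracing the constraints gives Elm → Juniper → Ginkgo, so Juniper sits after Elm and before Ginkgo.
No other release is forced both after Elm and before Ginkgo.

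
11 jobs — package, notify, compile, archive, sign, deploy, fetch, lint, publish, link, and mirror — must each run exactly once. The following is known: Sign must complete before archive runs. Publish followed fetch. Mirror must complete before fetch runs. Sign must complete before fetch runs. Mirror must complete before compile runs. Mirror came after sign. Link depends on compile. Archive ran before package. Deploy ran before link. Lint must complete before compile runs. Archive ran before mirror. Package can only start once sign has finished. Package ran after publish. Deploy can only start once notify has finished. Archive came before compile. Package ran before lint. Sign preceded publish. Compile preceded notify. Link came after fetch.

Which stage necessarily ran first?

Sign has a chain of constraints placing it before every other stage, so sign must be first.

sign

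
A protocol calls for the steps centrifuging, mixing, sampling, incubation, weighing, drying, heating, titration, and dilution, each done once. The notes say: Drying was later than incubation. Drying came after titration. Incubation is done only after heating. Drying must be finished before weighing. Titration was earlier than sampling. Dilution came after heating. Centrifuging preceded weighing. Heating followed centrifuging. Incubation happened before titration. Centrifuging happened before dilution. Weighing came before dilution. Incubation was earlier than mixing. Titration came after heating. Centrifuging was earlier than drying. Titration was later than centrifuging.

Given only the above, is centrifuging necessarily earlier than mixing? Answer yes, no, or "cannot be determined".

yes

Chain the constraints: centrifuging → heating → incubation → mixing. Each link is directly stated, so centrifuging comes before mixing.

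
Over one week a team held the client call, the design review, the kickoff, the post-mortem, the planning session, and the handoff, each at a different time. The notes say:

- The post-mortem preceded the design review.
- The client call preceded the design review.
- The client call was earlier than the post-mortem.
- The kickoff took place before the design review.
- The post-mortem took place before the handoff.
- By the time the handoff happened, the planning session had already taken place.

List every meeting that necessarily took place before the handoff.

Directly stated before the handoff: the planning session and the post-mortem.
The client call reaches the handoff via the client call → the post-mortem → the handoff.

the client call, the planning session, the post-mortem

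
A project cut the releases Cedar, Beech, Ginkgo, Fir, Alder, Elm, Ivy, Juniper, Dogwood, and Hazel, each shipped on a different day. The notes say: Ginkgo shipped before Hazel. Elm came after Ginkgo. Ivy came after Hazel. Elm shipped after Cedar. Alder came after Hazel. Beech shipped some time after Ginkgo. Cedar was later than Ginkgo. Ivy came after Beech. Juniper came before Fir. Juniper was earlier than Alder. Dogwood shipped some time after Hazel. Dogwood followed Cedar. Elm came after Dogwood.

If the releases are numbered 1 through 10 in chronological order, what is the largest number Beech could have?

Beech must come before Ivy — 1 release forced after it.
Everything else can be placed before Beech in some valid order, so Beech can sit as late as position 10 − 1 = 9.

9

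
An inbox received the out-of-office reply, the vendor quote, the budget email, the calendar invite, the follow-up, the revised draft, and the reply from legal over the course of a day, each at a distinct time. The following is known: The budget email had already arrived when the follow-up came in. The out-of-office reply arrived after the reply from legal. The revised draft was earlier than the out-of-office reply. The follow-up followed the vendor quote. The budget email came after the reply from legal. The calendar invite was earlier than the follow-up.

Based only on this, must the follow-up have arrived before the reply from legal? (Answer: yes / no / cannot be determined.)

no

Tracing the constraints gives the reply from legal → the budget email → the follow-up, so the reply from legal must come before the follow-up.
That means the follow-up cannot be before the reply from legal.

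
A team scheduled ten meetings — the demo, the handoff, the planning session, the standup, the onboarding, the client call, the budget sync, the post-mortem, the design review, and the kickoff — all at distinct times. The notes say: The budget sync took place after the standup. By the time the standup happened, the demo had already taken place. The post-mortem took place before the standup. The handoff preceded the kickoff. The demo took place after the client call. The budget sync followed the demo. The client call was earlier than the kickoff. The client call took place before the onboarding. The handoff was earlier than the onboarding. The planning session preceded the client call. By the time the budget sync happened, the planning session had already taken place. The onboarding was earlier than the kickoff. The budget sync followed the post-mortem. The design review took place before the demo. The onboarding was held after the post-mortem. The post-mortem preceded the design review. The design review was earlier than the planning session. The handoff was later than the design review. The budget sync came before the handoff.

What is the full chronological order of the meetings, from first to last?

the post-mortem, the design review, the planning session, the client call, the demo, the standup, the budget sync, the handoff, the onboarding, the kickoff

The constraints fix every adjacent pair, so only one ordering works:
the post-mortem → the design review → the planning session → the client call → the demo → the standup → the budget sync → the handoff → the onboarding → the kickoff.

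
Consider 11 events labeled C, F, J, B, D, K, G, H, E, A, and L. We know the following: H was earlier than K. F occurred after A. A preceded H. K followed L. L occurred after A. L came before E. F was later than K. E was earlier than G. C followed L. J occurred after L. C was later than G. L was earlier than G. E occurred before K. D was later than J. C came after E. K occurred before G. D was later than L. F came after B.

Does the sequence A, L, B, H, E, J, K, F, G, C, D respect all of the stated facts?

yes

Check each stated constraint against the proposed order — e.g. L is ahead of C; L is ahead of D. Every pair is in the required order; nothing is violated.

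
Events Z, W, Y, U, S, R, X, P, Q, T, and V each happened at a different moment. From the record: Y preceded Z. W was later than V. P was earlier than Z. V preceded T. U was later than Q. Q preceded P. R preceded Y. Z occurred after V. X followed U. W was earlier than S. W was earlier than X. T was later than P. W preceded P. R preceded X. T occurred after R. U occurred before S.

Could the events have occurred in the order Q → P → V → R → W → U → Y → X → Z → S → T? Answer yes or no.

no

The constraints require W before P, but in the proposed sequence P appears ahead of W. That one violation is enough.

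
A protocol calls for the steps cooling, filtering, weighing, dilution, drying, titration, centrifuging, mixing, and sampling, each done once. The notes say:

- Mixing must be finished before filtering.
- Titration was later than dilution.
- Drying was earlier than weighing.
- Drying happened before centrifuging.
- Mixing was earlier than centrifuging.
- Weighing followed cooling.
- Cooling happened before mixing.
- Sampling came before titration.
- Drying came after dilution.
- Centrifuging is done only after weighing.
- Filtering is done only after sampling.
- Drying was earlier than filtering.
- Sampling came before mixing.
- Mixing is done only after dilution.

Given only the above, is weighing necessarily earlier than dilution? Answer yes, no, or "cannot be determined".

no

Tracing the constraints gives dilution → drying → weighing, so dilution must come before weighing.
That means weighing cannot be before dilution.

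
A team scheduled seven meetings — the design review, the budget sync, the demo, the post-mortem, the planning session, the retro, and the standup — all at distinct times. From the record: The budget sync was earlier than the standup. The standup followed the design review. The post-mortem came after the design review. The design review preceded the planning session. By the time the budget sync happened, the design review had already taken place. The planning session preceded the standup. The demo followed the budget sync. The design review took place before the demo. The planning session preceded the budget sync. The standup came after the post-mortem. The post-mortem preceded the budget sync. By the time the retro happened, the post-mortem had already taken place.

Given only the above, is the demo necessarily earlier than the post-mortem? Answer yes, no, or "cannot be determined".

no

Tracing the constraints gives the post-mortem → the budget sync → the demo, so the post-mortem must come before the demo.
That means the demo cannot be before the post-mortem.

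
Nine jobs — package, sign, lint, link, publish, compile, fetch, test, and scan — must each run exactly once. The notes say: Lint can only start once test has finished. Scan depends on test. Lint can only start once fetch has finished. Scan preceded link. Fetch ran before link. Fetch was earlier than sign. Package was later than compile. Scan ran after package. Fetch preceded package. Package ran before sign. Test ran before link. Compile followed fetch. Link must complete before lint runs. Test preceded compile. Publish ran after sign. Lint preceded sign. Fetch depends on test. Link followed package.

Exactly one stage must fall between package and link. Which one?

scan

Tracing the constraints gives package → scan → link, so scan sits after package and before link.
No other stage is forced both after package and before link.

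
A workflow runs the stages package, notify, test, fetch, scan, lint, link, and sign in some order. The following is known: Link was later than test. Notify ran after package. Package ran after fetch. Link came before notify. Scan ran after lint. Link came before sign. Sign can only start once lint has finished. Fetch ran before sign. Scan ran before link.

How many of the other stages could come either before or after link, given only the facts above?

Forced before link: lint, scan, and test; forced after link: notify and sign.
That leaves fetch and package with no forced order relative to link — 2.

2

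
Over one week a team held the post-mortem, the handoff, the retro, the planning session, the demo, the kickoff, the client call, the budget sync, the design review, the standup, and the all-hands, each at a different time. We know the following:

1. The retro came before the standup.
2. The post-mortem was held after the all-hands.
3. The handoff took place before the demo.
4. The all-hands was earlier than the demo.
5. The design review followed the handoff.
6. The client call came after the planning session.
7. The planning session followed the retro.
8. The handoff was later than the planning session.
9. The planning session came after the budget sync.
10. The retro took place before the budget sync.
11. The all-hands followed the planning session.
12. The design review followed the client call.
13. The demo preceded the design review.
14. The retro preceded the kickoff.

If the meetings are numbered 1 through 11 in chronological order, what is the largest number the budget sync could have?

4

The budget sync must come before the all-hands, the client call, the demo, the design review, the handoff, the planning session, and the post-mortem — 7 meetings forced after it.
Everything else can be placed before the budget sync in some valid order, so the budget sync can sit as late as position 11 − 7 = 4.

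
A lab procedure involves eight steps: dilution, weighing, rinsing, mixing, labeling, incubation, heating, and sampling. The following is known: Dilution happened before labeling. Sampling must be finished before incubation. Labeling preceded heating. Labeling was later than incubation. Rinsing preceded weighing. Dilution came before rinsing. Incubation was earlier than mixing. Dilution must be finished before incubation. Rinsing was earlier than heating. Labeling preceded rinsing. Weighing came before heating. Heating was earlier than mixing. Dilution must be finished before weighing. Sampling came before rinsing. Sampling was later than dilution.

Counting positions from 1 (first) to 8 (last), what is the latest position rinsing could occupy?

5

Rinsing must come before heating, mixing, and weighing — 3 steps forced after it.
Everything else can be placed before rinsing in some valid order, so rinsing can sit as late as position 8 − 3 = 5.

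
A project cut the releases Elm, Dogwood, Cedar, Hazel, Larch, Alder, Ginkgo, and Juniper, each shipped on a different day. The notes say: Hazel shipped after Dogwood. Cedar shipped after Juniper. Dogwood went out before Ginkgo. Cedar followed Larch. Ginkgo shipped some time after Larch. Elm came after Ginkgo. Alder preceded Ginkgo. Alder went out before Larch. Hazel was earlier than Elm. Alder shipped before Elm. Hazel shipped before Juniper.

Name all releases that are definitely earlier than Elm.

Alder, Dogwood, Ginkgo, Hazel, Larch

Directly stated before Elm: Alder, Ginkgo, and Hazel.
Dogwood reaches Elm via Dogwood → Hazel → Elm.
Larch reaches Elm via Larch → Ginkgo → Elm.
No chain forces Cedar (or any of the others) ahead of Elm.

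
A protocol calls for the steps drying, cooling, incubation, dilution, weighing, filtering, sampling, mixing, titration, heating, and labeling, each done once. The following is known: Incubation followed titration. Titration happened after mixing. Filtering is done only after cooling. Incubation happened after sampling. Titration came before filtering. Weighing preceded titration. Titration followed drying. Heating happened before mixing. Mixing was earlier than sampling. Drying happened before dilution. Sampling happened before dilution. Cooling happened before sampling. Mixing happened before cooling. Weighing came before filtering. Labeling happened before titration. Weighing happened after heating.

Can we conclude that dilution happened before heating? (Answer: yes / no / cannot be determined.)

no

Tracing the constraints gives heating → mixing → sampling → dilution, so heating must come before dilution.
That means dilution cannot be before heating.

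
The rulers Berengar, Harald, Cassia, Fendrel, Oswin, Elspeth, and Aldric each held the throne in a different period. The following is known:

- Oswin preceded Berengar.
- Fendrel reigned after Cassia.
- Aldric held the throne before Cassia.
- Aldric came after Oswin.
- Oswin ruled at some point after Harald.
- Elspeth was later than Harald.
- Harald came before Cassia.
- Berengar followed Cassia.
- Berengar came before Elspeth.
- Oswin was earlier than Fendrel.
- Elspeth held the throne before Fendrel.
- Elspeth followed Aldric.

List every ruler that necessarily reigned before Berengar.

Aldric, Cassia, Harald, Oswin

Directly stated before Berengar: Cassia and Oswin.
Aldric reaches Berengar via Aldric → Cassia → Berengar.
Harald reaches Berengar via Harald → Oswin → Berengar.
No chain forces Elspeth (or any of the others) ahead of Berengar.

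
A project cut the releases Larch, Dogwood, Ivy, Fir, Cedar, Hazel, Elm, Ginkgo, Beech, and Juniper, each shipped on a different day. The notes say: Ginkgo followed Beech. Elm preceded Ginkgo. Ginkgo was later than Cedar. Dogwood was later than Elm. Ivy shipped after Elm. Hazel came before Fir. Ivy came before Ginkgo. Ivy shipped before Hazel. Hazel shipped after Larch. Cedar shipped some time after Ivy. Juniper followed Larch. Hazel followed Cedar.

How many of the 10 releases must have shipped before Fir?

Directly stated before Fir: Hazel.
Cedar reaches Fir via Cedar → Hazel → Fir.
Elm reaches Fir via Elm → Ivy → Hazel → Fir.
Ivy reaches Fir via Ivy → Hazel → Fir.
Likewise Larch reaches Fir by chaining the stated constraints.
No chain forces Ginkgo (or any of the others) ahead of Fir.
That's Cedar, Elm, Hazel, Ivy, and Larch — 5 in all.

5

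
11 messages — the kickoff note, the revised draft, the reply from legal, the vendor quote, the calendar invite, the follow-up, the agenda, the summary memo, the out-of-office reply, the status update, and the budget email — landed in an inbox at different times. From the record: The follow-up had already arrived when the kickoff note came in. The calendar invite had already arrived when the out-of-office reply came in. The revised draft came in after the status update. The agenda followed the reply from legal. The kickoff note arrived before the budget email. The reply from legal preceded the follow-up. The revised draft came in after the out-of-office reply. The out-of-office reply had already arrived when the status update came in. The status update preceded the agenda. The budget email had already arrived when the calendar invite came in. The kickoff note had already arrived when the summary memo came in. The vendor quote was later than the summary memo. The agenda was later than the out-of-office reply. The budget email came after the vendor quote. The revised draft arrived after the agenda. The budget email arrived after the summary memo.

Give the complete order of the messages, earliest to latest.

The constraints fix every adjacent pair, so only one ordering works:
the reply from legal → the follow-up → the kickoff note → the summary memo → the vendor quote → the budget email → the calendar invite → the out-of-office reply → the status update → the agenda → the revised draft.

the reply from legal, the follow-up, the kickoff note, the summary memo, the vendor quote, the budget email, the calendar invite, the out-of-office reply, the status update, the agenda, the revised draft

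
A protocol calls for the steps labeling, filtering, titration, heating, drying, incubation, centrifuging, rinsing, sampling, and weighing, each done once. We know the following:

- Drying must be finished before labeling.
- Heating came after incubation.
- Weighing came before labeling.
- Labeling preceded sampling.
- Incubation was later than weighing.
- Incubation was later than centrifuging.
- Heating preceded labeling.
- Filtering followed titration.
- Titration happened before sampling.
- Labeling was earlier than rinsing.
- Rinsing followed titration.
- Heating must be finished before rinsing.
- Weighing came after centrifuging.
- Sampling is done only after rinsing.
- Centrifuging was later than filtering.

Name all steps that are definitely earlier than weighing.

centrifuging, filtering, titration

Directly stated before weighing: centrifuging.
Filtering reaches weighing via filtering → centrifuging → weighing.
Titration reaches weighing via titration → filtering → centrifuging → weighing.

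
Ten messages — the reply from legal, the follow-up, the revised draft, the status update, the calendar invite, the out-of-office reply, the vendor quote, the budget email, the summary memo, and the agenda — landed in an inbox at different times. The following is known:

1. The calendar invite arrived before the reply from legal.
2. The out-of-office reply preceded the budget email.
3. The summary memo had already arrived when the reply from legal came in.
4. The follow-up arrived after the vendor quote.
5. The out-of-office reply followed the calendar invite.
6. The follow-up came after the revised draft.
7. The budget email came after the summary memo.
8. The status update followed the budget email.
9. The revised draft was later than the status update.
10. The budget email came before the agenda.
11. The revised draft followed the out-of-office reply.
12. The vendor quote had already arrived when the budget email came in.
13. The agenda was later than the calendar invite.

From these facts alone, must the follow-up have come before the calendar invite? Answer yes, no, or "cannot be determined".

no

Tracing the constraints gives the calendar invite → the out-of-office reply → the revised draft → the follow-up, so the calendar invite must come before the follow-up.
That means the follow-up cannot be before the calendar invite.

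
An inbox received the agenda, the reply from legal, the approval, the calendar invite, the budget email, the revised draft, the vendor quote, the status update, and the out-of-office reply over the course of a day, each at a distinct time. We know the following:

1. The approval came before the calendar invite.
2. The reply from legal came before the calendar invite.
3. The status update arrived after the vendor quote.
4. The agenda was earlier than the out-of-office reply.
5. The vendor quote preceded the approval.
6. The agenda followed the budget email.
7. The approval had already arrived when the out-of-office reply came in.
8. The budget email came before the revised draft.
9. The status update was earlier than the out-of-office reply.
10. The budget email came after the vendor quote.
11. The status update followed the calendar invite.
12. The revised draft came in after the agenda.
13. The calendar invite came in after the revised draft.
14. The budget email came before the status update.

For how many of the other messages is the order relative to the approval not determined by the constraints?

4

Forced before the approval: the vendor quote; forced after the approval: the calendar invite, the out-of-office reply, and the status update.
That leaves the agenda, the budget email, the reply from legal, and the revised draft with no forced order relative to the approval — 4.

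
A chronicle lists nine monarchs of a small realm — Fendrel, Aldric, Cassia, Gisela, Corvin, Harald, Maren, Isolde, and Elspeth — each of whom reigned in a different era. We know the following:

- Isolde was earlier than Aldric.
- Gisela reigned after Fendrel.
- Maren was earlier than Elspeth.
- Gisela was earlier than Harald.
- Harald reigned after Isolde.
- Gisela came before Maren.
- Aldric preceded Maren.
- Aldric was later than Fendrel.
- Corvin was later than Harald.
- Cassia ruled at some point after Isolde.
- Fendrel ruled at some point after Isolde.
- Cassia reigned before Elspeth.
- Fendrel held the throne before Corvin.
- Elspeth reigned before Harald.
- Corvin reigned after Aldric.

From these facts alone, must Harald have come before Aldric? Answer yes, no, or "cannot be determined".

no

Tracing the constraints gives Aldric → Maren → Elspeth → Harald, so Aldric must come before Harald.
That means Harald cannot be before Aldric.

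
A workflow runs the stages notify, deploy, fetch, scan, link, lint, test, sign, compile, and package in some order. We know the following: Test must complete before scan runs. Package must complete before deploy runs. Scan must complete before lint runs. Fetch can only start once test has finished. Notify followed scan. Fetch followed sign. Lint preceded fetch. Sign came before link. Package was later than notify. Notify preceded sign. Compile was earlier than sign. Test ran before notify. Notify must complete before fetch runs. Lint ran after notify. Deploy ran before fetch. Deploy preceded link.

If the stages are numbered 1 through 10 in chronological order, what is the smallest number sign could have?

5

Compile, notify, scan, and test must all come before sign — 4 forced predecessors.
Nothing else is forced ahead of sign, so its earliest slot is position 4 + 1 = 5.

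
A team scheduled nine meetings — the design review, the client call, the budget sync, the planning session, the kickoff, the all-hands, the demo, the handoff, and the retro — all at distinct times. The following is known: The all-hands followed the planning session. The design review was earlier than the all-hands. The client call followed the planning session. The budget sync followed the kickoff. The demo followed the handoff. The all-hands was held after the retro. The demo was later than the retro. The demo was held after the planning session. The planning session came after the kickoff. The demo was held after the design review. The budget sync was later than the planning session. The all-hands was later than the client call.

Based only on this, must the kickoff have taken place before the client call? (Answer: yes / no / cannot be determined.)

Chain the constraints: the kickoff → the planning session → the client call. Each link is directly stated, so the kickoff comes before the client call.

yes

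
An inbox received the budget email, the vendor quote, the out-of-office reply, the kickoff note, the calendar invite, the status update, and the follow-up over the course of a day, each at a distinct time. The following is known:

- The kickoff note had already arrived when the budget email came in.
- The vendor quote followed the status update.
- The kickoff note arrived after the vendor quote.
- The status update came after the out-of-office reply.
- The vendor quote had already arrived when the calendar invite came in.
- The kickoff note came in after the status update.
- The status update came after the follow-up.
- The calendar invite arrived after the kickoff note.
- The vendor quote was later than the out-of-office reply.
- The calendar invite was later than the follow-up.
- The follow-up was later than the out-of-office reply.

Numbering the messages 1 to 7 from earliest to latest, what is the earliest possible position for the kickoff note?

The follow-up, the out-of-office reply, the status update, and the vendor quote must all come before the kickoff note — 4 forced predecessors.
Nothing else is forced ahead of the kickoff note, so its earliest slot is position 4 + 1 = 5.

5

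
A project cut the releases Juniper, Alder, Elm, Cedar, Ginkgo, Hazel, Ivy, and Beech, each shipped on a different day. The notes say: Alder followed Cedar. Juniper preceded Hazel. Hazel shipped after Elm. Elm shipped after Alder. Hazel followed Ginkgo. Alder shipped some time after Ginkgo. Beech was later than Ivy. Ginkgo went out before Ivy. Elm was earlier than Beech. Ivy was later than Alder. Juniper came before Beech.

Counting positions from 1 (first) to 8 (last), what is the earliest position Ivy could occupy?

Alder, Cedar, and Ginkgo must all come before Ivy — 3 forced predecessors.
Nothing else is forced ahead of Ivy, so its earliest slot is position 3 + 1 = 4.

4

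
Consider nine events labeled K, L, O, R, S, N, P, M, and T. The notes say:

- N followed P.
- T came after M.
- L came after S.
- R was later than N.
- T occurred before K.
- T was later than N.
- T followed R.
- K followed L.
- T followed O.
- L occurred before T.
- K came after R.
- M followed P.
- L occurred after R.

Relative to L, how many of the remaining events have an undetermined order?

2

Forced before L: N, P, R, and S; forced after L: K and T.
That leaves M and O with no forced order relative to L — 2.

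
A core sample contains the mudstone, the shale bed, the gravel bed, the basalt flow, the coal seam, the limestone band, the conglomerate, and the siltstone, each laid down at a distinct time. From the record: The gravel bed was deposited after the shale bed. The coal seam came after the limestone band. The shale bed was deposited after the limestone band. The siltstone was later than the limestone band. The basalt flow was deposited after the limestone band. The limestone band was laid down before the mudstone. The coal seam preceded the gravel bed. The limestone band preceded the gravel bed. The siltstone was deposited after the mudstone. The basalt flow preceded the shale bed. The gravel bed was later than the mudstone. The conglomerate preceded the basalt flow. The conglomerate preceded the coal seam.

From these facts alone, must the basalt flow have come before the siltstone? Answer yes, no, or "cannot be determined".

cannot be determined

No chain of stated constraints runs from the basalt flow to the siltstone, and none runs from the siltstone to the basalt flow either.
So the relative order of the basalt flow and the siltstone is not fixed by the given facts.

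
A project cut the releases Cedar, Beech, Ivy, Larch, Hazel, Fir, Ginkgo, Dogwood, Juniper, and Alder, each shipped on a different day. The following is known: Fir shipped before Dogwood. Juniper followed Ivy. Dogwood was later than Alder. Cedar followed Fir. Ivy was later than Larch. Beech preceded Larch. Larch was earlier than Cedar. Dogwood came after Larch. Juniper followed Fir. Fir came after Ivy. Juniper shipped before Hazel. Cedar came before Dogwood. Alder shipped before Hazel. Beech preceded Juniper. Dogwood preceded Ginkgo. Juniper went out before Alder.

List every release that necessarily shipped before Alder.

Directly stated before Alder: Juniper.
Beech reaches Alder via Beech → Juniper → Alder.
Fir reaches Alder via Fir → Juniper → Alder.
Ivy reaches Alder via Ivy → Juniper → Alder.
Likewise Larch reaches Alder by chaining the stated constraints.
No chain forces Ginkgo (or any of the others) ahead of Alder.

Beech, Fir, Ivy, Juniper, Larch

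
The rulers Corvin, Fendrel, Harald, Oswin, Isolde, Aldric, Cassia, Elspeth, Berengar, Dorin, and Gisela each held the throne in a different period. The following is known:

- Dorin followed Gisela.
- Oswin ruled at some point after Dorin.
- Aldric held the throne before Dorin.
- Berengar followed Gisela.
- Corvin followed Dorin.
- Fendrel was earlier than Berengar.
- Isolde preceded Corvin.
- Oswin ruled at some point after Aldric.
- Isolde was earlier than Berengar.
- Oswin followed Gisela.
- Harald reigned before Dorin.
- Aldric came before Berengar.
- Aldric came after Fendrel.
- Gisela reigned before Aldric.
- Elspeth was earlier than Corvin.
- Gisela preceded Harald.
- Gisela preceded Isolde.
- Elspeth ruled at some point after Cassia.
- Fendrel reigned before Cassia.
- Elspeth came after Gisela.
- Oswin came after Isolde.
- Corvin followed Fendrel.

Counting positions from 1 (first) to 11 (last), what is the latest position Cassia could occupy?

9

Cassia must come before Corvin and Elspeth — 2 rulers forced after them.
Everything else can be placed before Cassia in some valid order, so Cassia can sit as late as position 11 − 2 = 9.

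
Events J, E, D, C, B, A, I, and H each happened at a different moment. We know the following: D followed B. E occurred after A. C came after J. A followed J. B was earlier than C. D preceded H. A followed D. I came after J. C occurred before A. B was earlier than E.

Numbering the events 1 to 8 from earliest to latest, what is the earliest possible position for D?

B must come before D — 1 forced predecessor.
Nothing else is forced ahead of D, so its earliest slot is position 1 + 1 = 2.

2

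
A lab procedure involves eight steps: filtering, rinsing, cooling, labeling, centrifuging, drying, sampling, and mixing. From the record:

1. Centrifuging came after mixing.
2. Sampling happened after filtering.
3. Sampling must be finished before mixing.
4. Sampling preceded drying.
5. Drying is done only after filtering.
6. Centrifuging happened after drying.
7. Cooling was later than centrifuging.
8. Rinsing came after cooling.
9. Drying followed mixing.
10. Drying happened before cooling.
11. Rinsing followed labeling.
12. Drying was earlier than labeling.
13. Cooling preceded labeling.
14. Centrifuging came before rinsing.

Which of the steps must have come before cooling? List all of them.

Directly stated before cooling: centrifuging and drying.
Filtering reaches cooling via filtering → drying → cooling.
Mixing reaches cooling via mixing → drying → cooling.
Sampling reaches cooling via sampling → drying → cooling.

centrifuging, drying, filtering, mixing, sampling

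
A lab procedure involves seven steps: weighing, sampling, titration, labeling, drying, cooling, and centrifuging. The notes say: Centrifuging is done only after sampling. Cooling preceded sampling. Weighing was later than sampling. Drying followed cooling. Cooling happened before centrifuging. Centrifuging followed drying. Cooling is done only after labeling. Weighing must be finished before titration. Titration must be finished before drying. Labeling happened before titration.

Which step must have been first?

Labeling has a chain of constraints placing it before every other step, so labeling must be first.

labeling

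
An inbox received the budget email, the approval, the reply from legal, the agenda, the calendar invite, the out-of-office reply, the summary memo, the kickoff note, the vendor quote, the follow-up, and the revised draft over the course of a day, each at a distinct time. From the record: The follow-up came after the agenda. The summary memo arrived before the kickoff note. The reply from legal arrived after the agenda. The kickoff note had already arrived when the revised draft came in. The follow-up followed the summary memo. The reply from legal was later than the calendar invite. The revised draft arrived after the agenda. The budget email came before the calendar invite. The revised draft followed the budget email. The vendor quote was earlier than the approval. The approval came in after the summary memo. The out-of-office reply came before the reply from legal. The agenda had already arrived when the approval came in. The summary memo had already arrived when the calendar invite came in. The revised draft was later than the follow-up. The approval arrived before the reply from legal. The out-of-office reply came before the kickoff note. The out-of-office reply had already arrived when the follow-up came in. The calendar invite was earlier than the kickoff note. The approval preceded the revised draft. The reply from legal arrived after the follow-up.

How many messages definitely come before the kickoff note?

Directly stated before the kickoff note: the calendar invite, the out-of-office reply, and the summary memo.
The budget email reaches the kickoff note via the budget email → the calendar invite → the kickoff note.
No chain forces the reply from legal (or any of the others) ahead of the kickoff note.
That's the budget email, the calendar invite, the out-of-office reply, and the summary memo — 4 in all.

4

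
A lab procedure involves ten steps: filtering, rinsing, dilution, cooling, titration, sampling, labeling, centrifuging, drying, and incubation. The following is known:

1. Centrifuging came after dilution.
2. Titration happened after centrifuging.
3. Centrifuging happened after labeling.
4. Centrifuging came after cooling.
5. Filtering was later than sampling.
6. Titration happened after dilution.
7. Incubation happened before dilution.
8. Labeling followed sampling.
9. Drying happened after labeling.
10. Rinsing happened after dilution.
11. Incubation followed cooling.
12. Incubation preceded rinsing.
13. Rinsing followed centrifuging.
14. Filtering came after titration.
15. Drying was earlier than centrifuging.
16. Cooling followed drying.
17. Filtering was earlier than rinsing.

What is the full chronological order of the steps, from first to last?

The constraints fix every adjacent pair, so only one ordering works:
sampling → labeling → drying → cooling → incubation → dilution → centrifuging → titration → filtering → rinsing.

sampling, labeling, drying, cooling, incubation, dilution, centrifuging, titration, filtering, rinsing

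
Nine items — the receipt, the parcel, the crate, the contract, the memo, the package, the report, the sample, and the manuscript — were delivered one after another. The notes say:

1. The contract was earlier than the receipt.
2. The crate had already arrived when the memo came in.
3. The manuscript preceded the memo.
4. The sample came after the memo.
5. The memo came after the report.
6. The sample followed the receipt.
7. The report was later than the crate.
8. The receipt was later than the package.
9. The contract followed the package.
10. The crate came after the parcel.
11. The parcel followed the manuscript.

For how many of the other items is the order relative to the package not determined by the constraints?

Forced after the package: the contract, the receipt, and the sample.
That leaves the crate, the manuscript, the memo, the parcel, and the report with no forced order relative to the package — 5.

5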